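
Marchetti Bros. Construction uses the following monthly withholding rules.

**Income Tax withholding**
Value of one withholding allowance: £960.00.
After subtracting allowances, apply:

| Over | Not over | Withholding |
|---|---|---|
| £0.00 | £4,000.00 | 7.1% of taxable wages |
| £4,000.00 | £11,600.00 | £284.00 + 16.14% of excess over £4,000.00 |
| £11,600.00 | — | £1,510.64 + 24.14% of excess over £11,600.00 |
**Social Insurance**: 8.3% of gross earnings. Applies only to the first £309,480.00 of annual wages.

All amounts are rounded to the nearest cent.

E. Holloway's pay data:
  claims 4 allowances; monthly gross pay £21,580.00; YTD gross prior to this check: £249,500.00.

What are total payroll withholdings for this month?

Income Tax: taxable = £21,580.00 − 4×£960.00 = £17,740.00
  £1,510.64 + 24.14% × (£17,740.00 − £11,600.00) = £1,510.64 + 24.14% × £6,140.00 = £2,992.84
Social Insurance: 8.3% × £21,580.00 = £1,791.14
Total: £2,992.84 + £1,791.14 = £4,783.98

£4,783.98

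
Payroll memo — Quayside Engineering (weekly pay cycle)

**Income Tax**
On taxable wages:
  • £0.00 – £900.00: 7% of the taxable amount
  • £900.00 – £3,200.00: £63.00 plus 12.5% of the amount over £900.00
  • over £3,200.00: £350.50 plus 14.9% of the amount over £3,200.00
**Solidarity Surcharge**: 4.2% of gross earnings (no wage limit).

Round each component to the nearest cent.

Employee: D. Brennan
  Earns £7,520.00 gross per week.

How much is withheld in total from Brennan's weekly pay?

Income Tax: taxable = £7,520.00
  £350.50 + 14.9% × (£7,520.00 − £3,200.00) = £350.50 + 14.9% × £4,320.00 = £994.18
Solidarity Surcharge: 4.2% × £7,520.00 = £315.84
Total: £994.18 + £315.84 = £1,310.02

£1,310.02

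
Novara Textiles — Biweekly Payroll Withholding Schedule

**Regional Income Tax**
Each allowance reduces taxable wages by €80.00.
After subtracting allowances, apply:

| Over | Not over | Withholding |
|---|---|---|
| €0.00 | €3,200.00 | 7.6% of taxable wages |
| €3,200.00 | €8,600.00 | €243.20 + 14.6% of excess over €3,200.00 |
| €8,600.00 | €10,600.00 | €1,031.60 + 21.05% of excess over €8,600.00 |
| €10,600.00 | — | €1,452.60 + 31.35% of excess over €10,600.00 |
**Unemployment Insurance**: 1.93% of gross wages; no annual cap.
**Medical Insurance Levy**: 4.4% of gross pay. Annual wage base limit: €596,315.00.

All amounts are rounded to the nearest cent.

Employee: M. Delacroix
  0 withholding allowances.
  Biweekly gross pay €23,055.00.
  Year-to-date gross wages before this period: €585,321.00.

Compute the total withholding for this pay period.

€6,285.94

Regional Income Tax: taxable = €23,055.00
  €1,452.60 + 31.35% × (€23,055.00 − €10,600.00) = €1,452.60 + 31.35% × €12,455.00 = €5,357.24
Unemployment Insurance: 1.93% × €23,055.00 = €444.96
Medical Insurance Levy: cap €596,315.00 − YTD €585,321.00 = €10,994.00 subject; 4.4% × €10,994.00 = €483.74
Total: €5,357.24 + €444.96 + €483.74 = €6,285.94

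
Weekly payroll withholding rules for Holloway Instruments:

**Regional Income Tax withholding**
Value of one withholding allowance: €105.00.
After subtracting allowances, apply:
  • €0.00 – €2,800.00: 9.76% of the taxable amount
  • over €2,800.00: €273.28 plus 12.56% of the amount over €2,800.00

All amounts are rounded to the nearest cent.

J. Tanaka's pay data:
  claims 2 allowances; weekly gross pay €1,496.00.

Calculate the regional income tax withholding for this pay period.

€125.51

Regional Income Tax: taxable = €1,496.00 − 2×€105.00 = €1,286.00
  9.76% × €1,286.00 = €125.51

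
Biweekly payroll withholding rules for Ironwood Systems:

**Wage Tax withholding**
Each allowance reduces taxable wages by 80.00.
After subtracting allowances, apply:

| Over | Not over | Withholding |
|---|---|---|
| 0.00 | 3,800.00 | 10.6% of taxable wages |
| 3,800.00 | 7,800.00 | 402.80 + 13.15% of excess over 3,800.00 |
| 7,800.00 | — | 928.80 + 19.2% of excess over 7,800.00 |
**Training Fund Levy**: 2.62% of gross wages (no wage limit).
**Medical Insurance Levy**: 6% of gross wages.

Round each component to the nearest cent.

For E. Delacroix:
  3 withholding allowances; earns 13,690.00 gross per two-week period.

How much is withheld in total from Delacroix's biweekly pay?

3,193.68

Wage Tax: taxable = 13,690.00 − 3×80.00 = 13,450.00
  928.80 + 19.2% × (13,450.00 − 7,800.00) = 928.80 + 19.2% × 5,650.00 = 2,013.60
Training Fund Levy: 2.62% × 13,690.00 = 358.68
Medical Insurance Levy: 6% × 13,690.00 = 821.40
Total: 2,013.60 + 358.68 + 821.40 = 3,193.68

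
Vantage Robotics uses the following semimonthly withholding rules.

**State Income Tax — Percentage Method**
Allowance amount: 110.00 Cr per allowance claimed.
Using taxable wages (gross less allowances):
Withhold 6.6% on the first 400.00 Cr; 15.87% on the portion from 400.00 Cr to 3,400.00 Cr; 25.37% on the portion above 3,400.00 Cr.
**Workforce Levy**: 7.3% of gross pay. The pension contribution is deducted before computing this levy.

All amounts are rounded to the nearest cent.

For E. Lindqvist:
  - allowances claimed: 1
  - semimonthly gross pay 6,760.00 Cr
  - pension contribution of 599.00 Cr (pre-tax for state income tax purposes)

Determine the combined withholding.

1,624.81 Cr

State Income Tax: taxable = 6,760.00 Cr − 599.00 Cr − 1×110.00 Cr = 6,051.00 Cr
  502.50 Cr + 25.37% × (6,051.00 Cr − 3,400.00 Cr) = 502.50 Cr + 25.37% × 2,651.00 Cr = 1,175.06 Cr
Workforce Levy: 7.3% × 6,161.00 Cr = 449.75 Cr
Total: 1,175.06 Cr + 449.75 Cr = 1,624.81 Cr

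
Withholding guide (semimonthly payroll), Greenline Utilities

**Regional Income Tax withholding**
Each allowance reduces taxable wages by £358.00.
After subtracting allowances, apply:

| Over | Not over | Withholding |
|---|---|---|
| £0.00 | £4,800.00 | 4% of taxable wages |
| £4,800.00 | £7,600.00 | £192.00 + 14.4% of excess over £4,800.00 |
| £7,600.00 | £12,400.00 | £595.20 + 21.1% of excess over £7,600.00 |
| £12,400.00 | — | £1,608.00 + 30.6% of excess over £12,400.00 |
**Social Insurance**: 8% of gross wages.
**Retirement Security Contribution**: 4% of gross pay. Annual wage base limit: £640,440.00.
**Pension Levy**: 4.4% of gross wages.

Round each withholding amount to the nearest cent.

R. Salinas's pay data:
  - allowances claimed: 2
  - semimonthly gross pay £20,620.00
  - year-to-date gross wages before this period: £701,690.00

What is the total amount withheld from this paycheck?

£6,461.10

Regional Income Tax: taxable = £20,620.00 − 2×£358.00 = £19,904.00
  £1,608.00 + 30.6% × (£19,904.00 − £12,400.00) = £1,608.00 + 30.6% × £7,504.00 = £3,904.22
Social Insurance: 8% × £20,620.00 = £1,649.60
Retirement Security Contribution: YTD £701,690.00 ≥ cap £640,440.00 → £0.00
Pension Levy: 4.4% × £20,620.00 = £907.28
Total: £3,904.22 + £1,649.60 + £0.00 + £907.28 = £6,461.10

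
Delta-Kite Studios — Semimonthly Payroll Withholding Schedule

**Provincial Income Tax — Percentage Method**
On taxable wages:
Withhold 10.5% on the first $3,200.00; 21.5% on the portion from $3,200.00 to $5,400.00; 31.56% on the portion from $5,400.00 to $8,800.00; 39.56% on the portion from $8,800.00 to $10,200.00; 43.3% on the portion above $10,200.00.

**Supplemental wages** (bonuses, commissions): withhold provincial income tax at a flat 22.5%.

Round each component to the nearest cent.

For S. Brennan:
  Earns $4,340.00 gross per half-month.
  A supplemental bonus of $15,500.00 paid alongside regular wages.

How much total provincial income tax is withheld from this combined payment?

$4,068.60

Provincial Income Tax: taxable = $4,340.00
  $336.00 + 21.5% × ($4,340.00 − $3,200.00) = $336.00 + 21.5% × $1,140.00 = $581.10
Supplemental (22.5% flat on bonus): 22.5% × $15,500.00 = $3,487.50
Total provincial income tax: $581.10 + $3,487.50 = $4,068.60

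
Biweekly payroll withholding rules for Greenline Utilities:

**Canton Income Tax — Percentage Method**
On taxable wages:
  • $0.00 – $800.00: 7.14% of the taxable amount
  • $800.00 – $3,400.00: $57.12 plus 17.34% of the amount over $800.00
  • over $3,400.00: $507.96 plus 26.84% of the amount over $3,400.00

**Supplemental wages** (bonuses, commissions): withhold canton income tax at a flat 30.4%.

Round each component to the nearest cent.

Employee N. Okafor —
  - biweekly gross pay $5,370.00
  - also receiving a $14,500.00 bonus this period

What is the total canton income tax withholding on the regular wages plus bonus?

$5,444.71

Canton Income Tax: taxable = $5,370.00
  $507.96 + 26.84% × ($5,370.00 − $3,400.00) = $507.96 + 26.84% × $1,970.00 = $1,036.71
Supplemental (30.4% flat on bonus): 30.4% × $14,500.00 = $4,408.00
Total canton income tax: $1,036.71 + $4,408.00 = $5,444.71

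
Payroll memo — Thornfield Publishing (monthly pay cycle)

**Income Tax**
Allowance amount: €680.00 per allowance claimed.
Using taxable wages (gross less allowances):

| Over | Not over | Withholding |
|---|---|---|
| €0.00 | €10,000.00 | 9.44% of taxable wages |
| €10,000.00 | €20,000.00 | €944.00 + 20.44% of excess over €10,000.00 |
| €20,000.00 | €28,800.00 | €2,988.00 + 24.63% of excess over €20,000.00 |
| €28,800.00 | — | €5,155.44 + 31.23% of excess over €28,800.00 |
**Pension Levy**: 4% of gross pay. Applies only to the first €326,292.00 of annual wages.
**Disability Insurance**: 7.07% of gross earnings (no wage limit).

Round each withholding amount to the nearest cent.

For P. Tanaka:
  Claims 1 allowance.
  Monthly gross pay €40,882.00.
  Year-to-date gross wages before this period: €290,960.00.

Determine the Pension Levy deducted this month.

€1,413.28

Pension Levy: cap €326,292.00 − YTD €290,960.00 = €35,332.00 subject; 4% × €35,332.00 = €1,413.28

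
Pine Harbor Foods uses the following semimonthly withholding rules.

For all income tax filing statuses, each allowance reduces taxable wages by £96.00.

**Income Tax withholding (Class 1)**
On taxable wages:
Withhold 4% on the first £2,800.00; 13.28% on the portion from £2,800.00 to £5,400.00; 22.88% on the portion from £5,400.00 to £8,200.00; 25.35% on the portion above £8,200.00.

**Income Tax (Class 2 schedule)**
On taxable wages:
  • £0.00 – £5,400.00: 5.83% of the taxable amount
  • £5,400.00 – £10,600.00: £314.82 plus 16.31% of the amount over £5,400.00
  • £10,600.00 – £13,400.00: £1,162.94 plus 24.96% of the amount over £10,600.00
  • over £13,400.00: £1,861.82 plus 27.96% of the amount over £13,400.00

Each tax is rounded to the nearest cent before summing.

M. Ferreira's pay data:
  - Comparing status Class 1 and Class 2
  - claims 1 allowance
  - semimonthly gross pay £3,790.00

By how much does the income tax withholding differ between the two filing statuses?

£15.36

Income Tax (Class 1): taxable = £3,790.00 − 1×£96.00 = £3,694.00
  £112.00 + 13.28% × (£3,694.00 − £2,800.00) = £112.00 + 13.28% × £894.00 = £230.72
Income Tax (Class 2): taxable = £3,790.00 − 1×£96.00 = £3,694.00
  5.83% × £3,694.00 = £215.36
Difference: |£230.72 − £215.36| = £15.36 (higher under Class 1)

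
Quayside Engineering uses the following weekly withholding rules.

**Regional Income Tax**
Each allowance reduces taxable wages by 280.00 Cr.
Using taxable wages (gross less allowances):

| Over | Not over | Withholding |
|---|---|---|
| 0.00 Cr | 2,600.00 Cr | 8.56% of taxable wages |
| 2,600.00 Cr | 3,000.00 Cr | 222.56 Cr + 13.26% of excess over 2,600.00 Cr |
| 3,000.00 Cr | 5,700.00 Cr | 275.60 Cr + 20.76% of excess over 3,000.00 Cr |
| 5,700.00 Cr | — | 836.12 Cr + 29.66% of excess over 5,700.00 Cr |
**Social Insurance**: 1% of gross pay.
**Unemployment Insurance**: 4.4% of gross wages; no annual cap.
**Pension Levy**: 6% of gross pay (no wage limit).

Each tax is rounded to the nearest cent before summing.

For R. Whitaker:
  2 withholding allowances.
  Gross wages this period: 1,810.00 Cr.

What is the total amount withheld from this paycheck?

313.34 Cr

Regional Income Tax: taxable = 1,810.00 Cr − 2×280.00 Cr = 1,250.00 Cr
  8.56% × 1,250.00 Cr = 107.00 Cr
Social Insurance: 1% × 1,810.00 Cr = 18.10 Cr
Unemployment Insurance: 4.4% × 1,810.00 Cr = 79.64 Cr
Pension Levy: 6% × 1,810.00 Cr = 108.60 Cr
Total: 107.00 Cr + 18.10 Cr + 79.64 Cr + 108.60 Cr = 313.34 Cr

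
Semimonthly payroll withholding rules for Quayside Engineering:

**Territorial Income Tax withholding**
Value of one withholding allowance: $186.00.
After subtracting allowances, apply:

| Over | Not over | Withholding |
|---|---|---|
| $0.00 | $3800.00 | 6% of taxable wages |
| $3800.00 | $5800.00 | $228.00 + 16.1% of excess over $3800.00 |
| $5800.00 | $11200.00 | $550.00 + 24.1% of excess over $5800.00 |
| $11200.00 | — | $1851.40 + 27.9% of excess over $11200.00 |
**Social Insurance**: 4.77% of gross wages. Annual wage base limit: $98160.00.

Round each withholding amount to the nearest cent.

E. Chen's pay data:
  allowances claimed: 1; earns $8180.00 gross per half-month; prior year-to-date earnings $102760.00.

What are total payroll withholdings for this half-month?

$1078.75

Territorial Income Tax: taxable = $8180.00 − 1×$186.00 = $7994.00
  $550.00 + 24.1% × ($7994.00 − $5800.00) = $550.00 + 24.1% × $2194.00 = $1078.75
Social Insurance: YTD $102760.00 ≥ cap $98160.00 → $0.00
Total: $1078.75 + $0.00 = $1078.75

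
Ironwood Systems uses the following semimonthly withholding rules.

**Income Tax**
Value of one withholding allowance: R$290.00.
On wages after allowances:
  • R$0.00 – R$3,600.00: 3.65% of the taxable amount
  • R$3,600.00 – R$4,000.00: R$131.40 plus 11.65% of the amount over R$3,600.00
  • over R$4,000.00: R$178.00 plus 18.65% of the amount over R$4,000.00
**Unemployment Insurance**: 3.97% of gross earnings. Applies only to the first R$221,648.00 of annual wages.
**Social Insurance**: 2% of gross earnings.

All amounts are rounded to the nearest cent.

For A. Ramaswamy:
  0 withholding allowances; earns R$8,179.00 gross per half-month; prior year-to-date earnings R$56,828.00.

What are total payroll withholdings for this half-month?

Income Tax: taxable = R$8,179.00
  R$178.00 + 18.65% × (R$8,179.00 − R$4,000.00) = R$178.00 + 18.65% × R$4,179.00 = R$957.38
Unemployment Insurance: 3.97% × R$8,179.00 = R$324.71
Social Insurance: 2% × R$8,179.00 = R$163.58
Total: R$957.38 + R$324.71 + R$163.58 = R$1,445.67

R$1,445.67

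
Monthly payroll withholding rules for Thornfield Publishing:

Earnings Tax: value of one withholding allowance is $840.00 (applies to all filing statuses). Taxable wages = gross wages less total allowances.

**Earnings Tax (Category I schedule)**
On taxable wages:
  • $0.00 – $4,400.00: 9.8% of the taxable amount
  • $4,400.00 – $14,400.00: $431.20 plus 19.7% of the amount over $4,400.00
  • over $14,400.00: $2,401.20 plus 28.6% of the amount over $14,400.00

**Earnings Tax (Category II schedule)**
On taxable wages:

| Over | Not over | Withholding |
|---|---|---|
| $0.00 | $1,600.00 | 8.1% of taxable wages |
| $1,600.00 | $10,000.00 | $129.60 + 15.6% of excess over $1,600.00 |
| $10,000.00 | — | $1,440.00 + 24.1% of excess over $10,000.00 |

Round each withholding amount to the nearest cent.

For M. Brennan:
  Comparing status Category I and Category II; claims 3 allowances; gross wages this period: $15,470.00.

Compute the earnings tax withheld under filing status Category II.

Earnings Tax (Category II): taxable = $15,470.00 − 3×$840.00 = $12,950.00
  $1,440.00 + 24.1% × ($12,950.00 − $10,000.00) = $1,440.00 + 24.1% × $2,950.00 = $2,150.95

$2,150.95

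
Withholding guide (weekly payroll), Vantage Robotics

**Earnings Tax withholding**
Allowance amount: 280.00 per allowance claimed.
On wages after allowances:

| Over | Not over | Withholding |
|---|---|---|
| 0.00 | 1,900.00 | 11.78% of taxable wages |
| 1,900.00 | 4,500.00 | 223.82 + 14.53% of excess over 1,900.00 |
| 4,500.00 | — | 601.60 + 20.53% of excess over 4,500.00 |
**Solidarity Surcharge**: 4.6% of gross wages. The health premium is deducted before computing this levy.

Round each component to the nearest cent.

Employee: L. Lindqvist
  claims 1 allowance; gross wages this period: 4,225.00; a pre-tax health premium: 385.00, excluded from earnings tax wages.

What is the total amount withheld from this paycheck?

641.66

Earnings Tax: taxable = 4,225.00 − 385.00 − 1×280.00 = 3,560.00
  223.82 + 14.53% × (3,560.00 − 1,900.00) = 223.82 + 14.53% × 1,660.00 = 465.02
Solidarity Surcharge: 4.6% × 3,840.00 = 176.64
Total: 465.02 + 176.64 = 641.66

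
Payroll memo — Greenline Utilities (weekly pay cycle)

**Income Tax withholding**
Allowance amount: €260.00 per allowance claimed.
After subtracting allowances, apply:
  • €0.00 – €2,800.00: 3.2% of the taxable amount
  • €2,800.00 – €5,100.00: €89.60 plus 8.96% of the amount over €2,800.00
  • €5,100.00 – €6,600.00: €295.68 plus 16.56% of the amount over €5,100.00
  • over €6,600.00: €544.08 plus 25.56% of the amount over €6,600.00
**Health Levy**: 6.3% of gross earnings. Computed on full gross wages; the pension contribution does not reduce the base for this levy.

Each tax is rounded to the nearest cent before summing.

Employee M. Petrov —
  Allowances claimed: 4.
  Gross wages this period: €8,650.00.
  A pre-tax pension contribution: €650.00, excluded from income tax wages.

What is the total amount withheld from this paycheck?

Income Tax: taxable = €8,650.00 − €650.00 − 4×€260.00 = €6,960.00
  €544.08 + 25.56% × (€6,960.00 − €6,600.00) = €544.08 + 25.56% × €360.00 = €636.10
Health Levy: 6.3% × €8,650.00 = €544.95
Total: €636.10 + €544.95 = €1,181.05

€1,181.05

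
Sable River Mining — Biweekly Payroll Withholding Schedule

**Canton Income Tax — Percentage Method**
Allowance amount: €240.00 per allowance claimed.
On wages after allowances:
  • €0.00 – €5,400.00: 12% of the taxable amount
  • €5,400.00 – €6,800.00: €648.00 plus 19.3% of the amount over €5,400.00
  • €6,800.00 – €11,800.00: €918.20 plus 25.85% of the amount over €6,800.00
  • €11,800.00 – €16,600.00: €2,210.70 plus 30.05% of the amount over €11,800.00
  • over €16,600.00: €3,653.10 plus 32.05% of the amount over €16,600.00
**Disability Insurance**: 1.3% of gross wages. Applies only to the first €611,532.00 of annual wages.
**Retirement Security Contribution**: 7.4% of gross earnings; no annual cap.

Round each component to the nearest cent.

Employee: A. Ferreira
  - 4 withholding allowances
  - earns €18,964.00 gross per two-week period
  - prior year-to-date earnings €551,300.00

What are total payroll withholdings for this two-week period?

Canton Income Tax: taxable = €18,964.00 − 4×€240.00 = €18,004.00
  €3,653.10 + 32.05% × (€18,004.00 − €16,600.00) = €3,653.10 + 32.05% × €1,404.00 = €4,103.08
Disability Insurance: 1.3% × €18,964.00 = €246.53
Retirement Security Contribution: 7.4% × €18,964.00 = €1,403.34
Total: €4,103.08 + €246.53 + €1,403.34 = €5,752.95

€5,752.95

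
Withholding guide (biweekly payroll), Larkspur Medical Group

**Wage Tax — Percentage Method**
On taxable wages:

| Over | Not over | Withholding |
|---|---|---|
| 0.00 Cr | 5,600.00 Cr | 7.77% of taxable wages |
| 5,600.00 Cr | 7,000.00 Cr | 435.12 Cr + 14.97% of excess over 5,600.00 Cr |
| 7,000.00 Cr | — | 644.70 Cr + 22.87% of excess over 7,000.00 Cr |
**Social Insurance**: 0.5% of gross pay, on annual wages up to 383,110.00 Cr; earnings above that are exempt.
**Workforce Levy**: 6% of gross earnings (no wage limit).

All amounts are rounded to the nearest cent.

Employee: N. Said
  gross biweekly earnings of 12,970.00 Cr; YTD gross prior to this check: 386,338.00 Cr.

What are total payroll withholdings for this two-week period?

2,788.24 Cr

Wage Tax: taxable = 12,970.00 Cr
  644.70 Cr + 22.87% × (12,970.00 Cr − 7,000.00 Cr) = 644.70 Cr + 22.87% × 5,970.00 Cr = 2,010.04 Cr
Social Insurance: YTD 386,338.00 Cr ≥ cap 383,110.00 Cr → 0.00 Cr
Workforce Levy: 6% × 12,970.00 Cr = 778.20 Cr
Total: 2,010.04 Cr + 0.00 Cr + 778.20 Cr = 2,788.24 Cr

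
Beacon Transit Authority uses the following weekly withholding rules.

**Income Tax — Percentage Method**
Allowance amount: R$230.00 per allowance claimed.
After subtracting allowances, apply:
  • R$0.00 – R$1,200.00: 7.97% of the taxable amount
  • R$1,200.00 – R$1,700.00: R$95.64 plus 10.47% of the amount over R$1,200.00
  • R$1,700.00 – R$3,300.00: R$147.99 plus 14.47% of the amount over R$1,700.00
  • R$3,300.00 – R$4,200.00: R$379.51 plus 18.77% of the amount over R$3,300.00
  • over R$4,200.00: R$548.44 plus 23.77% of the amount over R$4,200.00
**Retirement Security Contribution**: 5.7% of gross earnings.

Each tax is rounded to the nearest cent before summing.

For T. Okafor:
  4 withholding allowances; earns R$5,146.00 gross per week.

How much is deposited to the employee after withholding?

R$4,298.06

Income Tax: taxable = R$5,146.00 − 4×R$230.00 = R$4,226.00
  R$548.44 + 23.77% × (R$4,226.00 − R$4,200.00) = R$548.44 + 23.77% × R$26.00 = R$554.62
Retirement Security Contribution: 5.7% × R$5,146.00 = R$293.32
Total withheld: R$554.62 + R$293.32 = R$847.94
Net pay: R$5,146.00 − R$847.94 = R$4,298.06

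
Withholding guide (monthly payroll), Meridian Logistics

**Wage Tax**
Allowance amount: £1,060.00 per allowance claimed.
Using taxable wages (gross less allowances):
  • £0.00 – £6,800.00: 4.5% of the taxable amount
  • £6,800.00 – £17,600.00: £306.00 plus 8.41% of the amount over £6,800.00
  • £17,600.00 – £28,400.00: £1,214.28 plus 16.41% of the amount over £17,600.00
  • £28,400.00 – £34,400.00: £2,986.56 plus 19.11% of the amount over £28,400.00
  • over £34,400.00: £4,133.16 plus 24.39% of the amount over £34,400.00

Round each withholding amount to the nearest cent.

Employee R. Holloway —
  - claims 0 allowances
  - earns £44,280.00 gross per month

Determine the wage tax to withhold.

£6,542.89

Wage Tax: taxable = £44,280.00
  £4,133.16 + 24.39% × (£44,280.00 − £34,400.00) = £4,133.16 + 24.39% × £9,880.00 = £6,542.89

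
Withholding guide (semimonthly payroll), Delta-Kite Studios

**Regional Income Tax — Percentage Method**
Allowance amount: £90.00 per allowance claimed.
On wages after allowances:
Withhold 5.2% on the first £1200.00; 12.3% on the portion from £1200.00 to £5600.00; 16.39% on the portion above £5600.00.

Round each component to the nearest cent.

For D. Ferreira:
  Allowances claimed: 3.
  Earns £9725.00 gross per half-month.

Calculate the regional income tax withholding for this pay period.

Regional Income Tax: taxable = £9725.00 − 3×£90.00 = £9455.00
  £603.60 + 16.39% × (£9455.00 − £5600.00) = £603.60 + 16.39% × £3855.00 = £1235.43

£1235.43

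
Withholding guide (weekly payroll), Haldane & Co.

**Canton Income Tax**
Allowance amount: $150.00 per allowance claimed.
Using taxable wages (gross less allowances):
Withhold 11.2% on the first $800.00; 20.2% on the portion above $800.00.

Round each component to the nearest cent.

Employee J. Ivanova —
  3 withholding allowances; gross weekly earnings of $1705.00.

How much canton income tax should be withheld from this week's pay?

Canton Income Tax: taxable = $1705.00 − 3×$150.00 = $1255.00
  $89.60 + 20.2% × ($1255.00 − $800.00) = $89.60 + 20.2% × $455.00 = $181.51

$181.51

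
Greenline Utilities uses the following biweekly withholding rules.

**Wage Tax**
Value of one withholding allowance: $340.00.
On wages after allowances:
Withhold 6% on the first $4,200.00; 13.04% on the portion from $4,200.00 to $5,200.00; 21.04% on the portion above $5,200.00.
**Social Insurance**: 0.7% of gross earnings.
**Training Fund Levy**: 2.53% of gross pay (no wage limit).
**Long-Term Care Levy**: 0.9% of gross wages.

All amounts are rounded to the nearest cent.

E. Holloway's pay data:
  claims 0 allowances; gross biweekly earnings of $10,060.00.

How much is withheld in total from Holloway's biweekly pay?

Wage Tax: taxable = $10,060.00
  $382.40 + 21.04% × ($10,060.00 − $5,200.00) = $382.40 + 21.04% × $4,860.00 = $1,404.94
Social Insurance: 0.7% × $10,060.00 = $70.42
Training Fund Levy: 2.53% × $10,060.00 = $254.52
Long-Term Care Levy: 0.9% × $10,060.00 = $90.54
Total: $1,404.94 + $70.42 + $254.52 + $90.54 = $1,820.42

$1,820.42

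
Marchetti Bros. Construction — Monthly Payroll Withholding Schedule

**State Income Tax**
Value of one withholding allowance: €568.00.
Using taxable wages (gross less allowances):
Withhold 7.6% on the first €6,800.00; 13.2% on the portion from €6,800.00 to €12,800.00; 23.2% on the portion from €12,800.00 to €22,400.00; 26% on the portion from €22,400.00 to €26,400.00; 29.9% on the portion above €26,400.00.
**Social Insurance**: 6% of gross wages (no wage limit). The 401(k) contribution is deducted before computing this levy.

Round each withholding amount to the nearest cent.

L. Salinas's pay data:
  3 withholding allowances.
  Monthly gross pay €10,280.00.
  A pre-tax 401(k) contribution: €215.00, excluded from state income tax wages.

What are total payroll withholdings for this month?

€1,326.75

State Income Tax: taxable = €10,280.00 − €215.00 − 3×€568.00 = €8,361.00
  €516.80 + 13.2% × (€8,361.00 − €6,800.00) = €516.80 + 13.2% × €1,561.00 = €722.85
Social Insurance: 6% × €10,065.00 = €603.90
Total: €722.85 + €603.90 = €1,326.75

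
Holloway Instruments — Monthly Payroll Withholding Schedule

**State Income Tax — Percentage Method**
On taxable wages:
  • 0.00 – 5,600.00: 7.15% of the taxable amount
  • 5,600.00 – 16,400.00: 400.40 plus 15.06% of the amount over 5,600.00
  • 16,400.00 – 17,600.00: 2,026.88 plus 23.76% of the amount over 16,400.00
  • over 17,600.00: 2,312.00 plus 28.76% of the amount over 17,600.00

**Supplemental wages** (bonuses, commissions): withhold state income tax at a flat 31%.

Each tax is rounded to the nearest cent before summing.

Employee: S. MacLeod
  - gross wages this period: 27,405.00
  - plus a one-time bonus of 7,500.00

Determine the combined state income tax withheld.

7,456.92

State Income Tax: taxable = 27,405.00
  2,312.00 + 28.76% × (27,405.00 − 17,600.00) = 2,312.00 + 28.76% × 9,805.00 = 5,131.92
Supplemental (31% flat on bonus): 31% × 7,500.00 = 2,325.00
Total state income tax: 5,131.92 + 2,325.00 = 7,456.92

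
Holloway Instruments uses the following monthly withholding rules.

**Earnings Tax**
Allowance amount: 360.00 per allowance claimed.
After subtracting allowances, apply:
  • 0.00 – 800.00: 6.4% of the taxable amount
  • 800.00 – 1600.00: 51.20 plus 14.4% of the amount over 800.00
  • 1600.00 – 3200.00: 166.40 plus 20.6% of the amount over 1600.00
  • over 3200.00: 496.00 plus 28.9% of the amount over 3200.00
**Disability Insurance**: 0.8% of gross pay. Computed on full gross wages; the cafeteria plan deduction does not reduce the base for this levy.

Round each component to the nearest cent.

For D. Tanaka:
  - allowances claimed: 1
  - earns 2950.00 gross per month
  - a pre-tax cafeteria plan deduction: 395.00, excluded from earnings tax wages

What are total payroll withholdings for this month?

Earnings Tax: taxable = 2950.00 − 395.00 − 1×360.00 = 2195.00
  166.40 + 20.6% × (2195.00 − 1600.00) = 166.40 + 20.6% × 595.00 = 288.97
Disability Insurance: 0.8% × 2950.00 = 23.60
Total: 288.97 + 23.60 = 312.57

312.57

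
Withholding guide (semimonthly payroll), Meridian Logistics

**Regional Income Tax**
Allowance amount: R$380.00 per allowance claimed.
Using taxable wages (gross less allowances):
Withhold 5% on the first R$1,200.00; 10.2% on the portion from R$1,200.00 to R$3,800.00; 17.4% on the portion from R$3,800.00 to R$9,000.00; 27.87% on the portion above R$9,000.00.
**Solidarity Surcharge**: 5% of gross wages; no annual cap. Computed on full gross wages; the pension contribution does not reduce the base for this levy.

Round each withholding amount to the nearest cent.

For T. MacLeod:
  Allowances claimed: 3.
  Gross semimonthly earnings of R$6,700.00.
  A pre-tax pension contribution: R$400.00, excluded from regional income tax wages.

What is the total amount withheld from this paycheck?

R$896.84

Regional Income Tax: taxable = R$6,700.00 − R$400.00 − 3×R$380.00 = R$5,160.00
  R$325.20 + 17.4% × (R$5,160.00 − R$3,800.00) = R$325.20 + 17.4% × R$1,360.00 = R$561.84
Solidarity Surcharge: 5% × R$6,700.00 = R$335.00
Total: R$561.84 + R$335.00 = R$896.84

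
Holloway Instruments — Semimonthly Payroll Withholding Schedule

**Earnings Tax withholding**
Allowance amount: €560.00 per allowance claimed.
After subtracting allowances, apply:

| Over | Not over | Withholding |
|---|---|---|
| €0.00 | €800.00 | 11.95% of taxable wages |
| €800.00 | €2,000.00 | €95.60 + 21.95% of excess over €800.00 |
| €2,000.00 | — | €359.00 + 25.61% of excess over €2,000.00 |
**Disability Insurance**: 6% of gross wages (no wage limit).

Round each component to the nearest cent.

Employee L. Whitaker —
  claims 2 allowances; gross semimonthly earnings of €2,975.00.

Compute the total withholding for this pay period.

€505.67

Earnings Tax: taxable = €2,975.00 − 2×€560.00 = €1,855.00
  €95.60 + 21.95% × (€1,855.00 − €800.00) = €95.60 + 21.95% × €1,055.00 = €327.17
Disability Insurance: 6% × €2,975.00 = €178.50
Total: €327.17 + €178.50 = €505.67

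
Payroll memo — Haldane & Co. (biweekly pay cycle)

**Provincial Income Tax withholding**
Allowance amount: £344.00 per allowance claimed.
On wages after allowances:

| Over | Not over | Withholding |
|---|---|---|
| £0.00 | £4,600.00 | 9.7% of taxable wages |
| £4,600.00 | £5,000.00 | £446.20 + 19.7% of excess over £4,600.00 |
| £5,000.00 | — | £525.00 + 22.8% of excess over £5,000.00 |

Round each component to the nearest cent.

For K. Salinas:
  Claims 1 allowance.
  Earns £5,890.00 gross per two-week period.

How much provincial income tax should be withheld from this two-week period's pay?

£649.49

Provincial Income Tax: taxable = £5,890.00 − 1×£344.00 = £5,546.00
  £525.00 + 22.8% × (£5,546.00 − £5,000.00) = £525.00 + 22.8% × £546.00 = £649.49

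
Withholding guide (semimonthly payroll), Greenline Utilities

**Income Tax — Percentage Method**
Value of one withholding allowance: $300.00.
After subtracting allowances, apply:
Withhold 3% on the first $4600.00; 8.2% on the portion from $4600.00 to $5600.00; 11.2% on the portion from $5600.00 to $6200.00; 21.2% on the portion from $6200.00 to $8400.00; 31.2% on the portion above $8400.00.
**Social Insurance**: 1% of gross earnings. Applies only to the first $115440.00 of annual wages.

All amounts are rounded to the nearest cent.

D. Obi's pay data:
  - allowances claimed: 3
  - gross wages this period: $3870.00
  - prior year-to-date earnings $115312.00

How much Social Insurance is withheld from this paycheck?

$1.28

Social Insurance: cap $115440.00 − YTD $115312.00 = $128.00 subject; 1% × $128.00 = $1.28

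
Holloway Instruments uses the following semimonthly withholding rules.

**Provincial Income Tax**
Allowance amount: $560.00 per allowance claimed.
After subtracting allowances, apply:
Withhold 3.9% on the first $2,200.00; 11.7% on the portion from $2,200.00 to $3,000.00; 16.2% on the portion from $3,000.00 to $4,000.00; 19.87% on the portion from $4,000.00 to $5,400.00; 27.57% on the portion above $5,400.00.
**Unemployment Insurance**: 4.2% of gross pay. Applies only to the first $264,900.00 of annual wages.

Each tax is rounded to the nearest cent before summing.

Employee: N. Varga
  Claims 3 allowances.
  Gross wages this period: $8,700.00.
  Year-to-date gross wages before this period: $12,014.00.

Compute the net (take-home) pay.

Provincial Income Tax: taxable = $8,700.00 − 3×$560.00 = $7,020.00
  $619.58 + 27.57% × ($7,020.00 − $5,400.00) = $619.58 + 27.57% × $1,620.00 = $1,066.21
Unemployment Insurance: 4.2% × $8,700.00 = $365.40
Total withheld: $1,066.21 + $365.40 = $1,431.61
Net pay: $8,700.00 − $1,431.61 = $7,268.39

$7,268.39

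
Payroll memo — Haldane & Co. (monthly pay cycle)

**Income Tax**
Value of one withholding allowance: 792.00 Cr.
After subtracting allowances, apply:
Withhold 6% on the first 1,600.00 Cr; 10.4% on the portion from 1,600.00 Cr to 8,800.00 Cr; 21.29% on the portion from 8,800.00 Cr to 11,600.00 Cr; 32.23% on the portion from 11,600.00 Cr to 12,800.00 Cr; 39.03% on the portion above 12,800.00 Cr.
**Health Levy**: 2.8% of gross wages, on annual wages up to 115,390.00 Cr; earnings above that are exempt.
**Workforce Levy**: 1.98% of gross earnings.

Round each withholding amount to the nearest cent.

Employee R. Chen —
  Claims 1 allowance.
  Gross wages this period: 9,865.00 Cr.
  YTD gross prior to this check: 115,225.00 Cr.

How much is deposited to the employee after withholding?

Income Tax: taxable = 9,865.00 Cr − 1×792.00 Cr = 9,073.00 Cr
  844.80 Cr + 21.29% × (9,073.00 Cr − 8,800.00 Cr) = 844.80 Cr + 21.29% × 273.00 Cr = 902.92 Cr
Health Levy: cap 115,390.00 Cr − YTD 115,225.00 Cr = 165.00 Cr subject; 2.8% × 165.00 Cr = 4.62 Cr
Workforce Levy: 1.98% × 9,865.00 Cr = 195.33 Cr
Total withheld: 902.92 Cr + 4.62 Cr + 195.33 Cr = 1,102.87 Cr
Net pay: 9,865.00 Cr − 1,102.87 Cr = 8,762.13 Cr

8,762.13 Cr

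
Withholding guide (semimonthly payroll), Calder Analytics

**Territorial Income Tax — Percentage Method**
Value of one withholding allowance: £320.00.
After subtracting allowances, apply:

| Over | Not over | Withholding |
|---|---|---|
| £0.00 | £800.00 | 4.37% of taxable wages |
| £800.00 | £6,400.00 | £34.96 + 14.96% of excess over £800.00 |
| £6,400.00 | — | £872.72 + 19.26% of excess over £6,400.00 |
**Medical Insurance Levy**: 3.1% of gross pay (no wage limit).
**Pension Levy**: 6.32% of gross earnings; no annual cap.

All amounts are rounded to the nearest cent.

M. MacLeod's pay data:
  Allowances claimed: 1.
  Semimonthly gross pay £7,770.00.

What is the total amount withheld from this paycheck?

Territorial Income Tax: taxable = £7,770.00 − 1×£320.00 = £7,450.00
  £872.72 + 19.26% × (£7,450.00 − £6,400.00) = £872.72 + 19.26% × £1,050.00 = £1,074.95
Medical Insurance Levy: 3.1% × £7,770.00 = £240.87
Pension Levy: 6.32% × £7,770.00 = £491.06
Total: £1,074.95 + £240.87 + £491.06 = £1,806.88

£1,806.88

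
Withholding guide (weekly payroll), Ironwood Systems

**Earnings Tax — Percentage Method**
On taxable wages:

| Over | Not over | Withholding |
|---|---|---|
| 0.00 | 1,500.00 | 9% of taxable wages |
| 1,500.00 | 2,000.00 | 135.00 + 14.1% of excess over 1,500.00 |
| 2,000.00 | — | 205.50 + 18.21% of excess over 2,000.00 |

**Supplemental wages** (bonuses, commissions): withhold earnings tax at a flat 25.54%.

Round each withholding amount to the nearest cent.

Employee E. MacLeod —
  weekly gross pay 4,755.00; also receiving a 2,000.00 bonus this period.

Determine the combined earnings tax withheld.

1,217.99

Earnings Tax: taxable = 4,755.00
  205.50 + 18.21% × (4,755.00 − 2,000.00) = 205.50 + 18.21% × 2,755.00 = 707.19
Supplemental (25.54% flat on bonus): 25.54% × 2,000.00 = 510.80
Total earnings tax: 707.19 + 510.80 = 1,217.99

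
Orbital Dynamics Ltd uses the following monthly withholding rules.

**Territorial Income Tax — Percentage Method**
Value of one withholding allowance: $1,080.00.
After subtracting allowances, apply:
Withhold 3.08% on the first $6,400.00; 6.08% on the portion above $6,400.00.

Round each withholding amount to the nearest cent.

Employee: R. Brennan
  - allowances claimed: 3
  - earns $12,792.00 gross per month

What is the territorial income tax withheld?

Territorial Income Tax: taxable = $12,792.00 − 3×$1,080.00 = $9,552.00
  $197.12 + 6.08% × ($9,552.00 − $6,400.00) = $197.12 + 6.08% × $3,152.00 = $388.76

$388.76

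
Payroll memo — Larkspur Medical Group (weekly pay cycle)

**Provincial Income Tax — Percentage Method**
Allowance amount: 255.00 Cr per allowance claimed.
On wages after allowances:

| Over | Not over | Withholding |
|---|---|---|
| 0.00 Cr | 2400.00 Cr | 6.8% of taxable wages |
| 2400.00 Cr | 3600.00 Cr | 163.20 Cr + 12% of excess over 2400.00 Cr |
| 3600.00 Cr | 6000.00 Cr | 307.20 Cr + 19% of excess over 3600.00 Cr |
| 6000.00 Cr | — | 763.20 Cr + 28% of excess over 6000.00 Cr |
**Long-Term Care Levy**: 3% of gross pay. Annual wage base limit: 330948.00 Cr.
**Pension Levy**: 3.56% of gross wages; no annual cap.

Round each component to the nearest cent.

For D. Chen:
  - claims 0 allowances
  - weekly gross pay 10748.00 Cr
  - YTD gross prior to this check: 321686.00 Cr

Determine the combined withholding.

2753.13 Cr

Provincial Income Tax: taxable = 10748.00 Cr
  763.20 Cr + 28% × (10748.00 Cr − 6000.00 Cr) = 763.20 Cr + 28% × 4748.00 Cr = 2092.64 Cr
Long-Term Care Levy: cap 330948.00 Cr − YTD 321686.00 Cr = 9262.00 Cr subject; 3% × 9262.00 Cr = 277.86 Cr
Pension Levy: 3.56% × 10748.00 Cr = 382.63 Cr
Total: 2092.64 Cr + 277.86 Cr + 382.63 Cr = 2753.13 Cr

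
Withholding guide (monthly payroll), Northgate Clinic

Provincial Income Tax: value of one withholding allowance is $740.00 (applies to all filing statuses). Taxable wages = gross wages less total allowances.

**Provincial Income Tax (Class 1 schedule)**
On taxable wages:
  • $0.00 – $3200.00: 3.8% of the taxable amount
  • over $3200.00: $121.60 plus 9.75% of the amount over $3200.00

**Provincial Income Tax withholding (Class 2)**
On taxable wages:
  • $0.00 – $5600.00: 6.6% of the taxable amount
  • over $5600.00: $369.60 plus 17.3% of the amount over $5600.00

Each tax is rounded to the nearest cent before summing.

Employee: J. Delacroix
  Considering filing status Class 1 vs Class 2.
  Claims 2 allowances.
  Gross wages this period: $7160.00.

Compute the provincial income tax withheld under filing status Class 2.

$383.44

Provincial Income Tax (Class 2): taxable = $7160.00 − 2×$740.00 = $5680.00
  $369.60 + 17.3% × ($5680.00 − $5600.00) = $369.60 + 17.3% × $80.00 = $383.44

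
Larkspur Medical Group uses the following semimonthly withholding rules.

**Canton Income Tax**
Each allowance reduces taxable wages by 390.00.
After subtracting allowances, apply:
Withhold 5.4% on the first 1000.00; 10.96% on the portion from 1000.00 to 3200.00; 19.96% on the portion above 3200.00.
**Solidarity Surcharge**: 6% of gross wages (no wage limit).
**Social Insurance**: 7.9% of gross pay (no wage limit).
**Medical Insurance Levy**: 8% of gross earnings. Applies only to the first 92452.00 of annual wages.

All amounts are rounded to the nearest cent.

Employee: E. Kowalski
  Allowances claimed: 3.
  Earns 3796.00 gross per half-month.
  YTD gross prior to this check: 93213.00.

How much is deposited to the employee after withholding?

Canton Income Tax: taxable = 3796.00 − 3×390.00 = 2626.00
  54.00 + 10.96% × (2626.00 − 1000.00) = 54.00 + 10.96% × 1626.00 = 232.21
Solidarity Surcharge: 6% × 3796.00 = 227.76
Social Insurance: 7.9% × 3796.00 = 299.88
Medical Insurance Levy: YTD 93213.00 ≥ cap 92452.00 → 0.00
Total withheld: 232.21 + 227.76 + 299.88 + 0.00 = 759.85
Net pay: 3796.00 − 759.85 = 3036.15

3036.15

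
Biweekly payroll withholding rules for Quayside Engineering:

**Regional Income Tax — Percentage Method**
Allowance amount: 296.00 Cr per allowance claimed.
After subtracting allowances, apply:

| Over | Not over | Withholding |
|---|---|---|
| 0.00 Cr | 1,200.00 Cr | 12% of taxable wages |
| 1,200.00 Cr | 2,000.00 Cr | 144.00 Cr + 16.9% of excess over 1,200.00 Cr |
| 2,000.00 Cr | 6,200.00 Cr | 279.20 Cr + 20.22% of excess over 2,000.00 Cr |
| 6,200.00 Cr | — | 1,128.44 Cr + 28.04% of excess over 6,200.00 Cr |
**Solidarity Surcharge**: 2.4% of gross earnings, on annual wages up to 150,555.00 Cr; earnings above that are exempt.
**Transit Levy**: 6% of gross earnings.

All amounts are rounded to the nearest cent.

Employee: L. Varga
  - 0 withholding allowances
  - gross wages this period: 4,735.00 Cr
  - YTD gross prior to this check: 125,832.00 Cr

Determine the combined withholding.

1,229.96 Cr

Regional Income Tax: taxable = 4,735.00 Cr
  279.20 Cr + 20.22% × (4,735.00 Cr − 2,000.00 Cr) = 279.20 Cr + 20.22% × 2,735.00 Cr = 832.22 Cr
Solidarity Surcharge: 2.4% × 4,735.00 Cr = 113.64 Cr
Transit Levy: 6% × 4,735.00 Cr = 284.10 Cr
Total: 832.22 Cr + 113.64 Cr + 284.10 Cr = 1,229.96 Cr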